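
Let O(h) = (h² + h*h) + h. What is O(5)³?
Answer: 166375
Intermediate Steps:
O(h) = h + 2*h² (O(h) = (h² + h²) + h = 2*h² + h = h + 2*h²)
O(5)³ = (5*(1 + 2*5))³ = (5*(1 + 10))³ = (5*11)³ = 55³ = 166375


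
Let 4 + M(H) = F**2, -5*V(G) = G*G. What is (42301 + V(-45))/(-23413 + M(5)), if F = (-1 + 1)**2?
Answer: -41896/23417 ≈ -1.7891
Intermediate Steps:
V(G) = -G**2/5 (V(G) = -G*G/5 = -G**2/5)
F = 0 (F = 0**2 = 0)
M(H) = -4 (M(H) = -4 + 0**2 = -4 + 0 = -4)
(42301 + V(-45))/(-23413 + M(5)) = (42301 - 1/5*(-45)**2)/(-23413 - 4) = (42301 - 1/5*2025)/(-23417) = (42301 - 405)*(-1/23417) = 41896*(-1/23417) = -41896/23417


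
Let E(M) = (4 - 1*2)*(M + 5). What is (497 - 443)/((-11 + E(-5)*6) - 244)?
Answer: -18/85 ≈ -0.21176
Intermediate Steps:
E(M) = 10 + 2*M (E(M) = (4 - 2)*(5 + M) = 2*(5 + M) = 10 + 2*M)
(497 - 443)/((-11 + E(-5)*6) - 244) = (497 - 443)/((-11 + (10 + 2*(-5))*6) - 244) = 54/((-11 + (10 - 10)*6) - 244) = 54/((-11 + 0*6) - 244) = 54/((-11 + 0) - 244) = 54/(-11 - 244) = 54/(-255) = 54*(-1/255) = -18/85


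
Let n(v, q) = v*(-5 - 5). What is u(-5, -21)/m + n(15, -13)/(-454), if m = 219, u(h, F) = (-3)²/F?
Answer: 38098/115997 ≈ 0.32844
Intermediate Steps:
n(v, q) = -10*v (n(v, q) = v*(-10) = -10*v)
u(h, F) = 9/F
u(-5, -21)/m + n(15, -13)/(-454) = (9/(-21))/219 - 10*15/(-454) = (9*(-1/21))*(1/219) - 150*(-1/454) = -3/7*1/219 + 75/227 = -1/511 + 75/227 = 38098/115997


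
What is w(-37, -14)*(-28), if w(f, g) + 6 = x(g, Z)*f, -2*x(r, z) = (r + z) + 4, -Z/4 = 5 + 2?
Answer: 19852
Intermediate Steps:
Z = -28 (Z = -4*(5 + 2) = -4*7 = -28)
x(r, z) = -2 - r/2 - z/2 (x(r, z) = -((r + z) + 4)/2 = -(4 + r + z)/2 = -2 - r/2 - z/2)
w(f, g) = -6 + f*(12 - g/2) (w(f, g) = -6 + (-2 - g/2 - 1/2*(-28))*f = -6 + (-2 - g/2 + 14)*f = -6 + (12 - g/2)*f = -6 + f*(12 - g/2))
w(-37, -14)*(-28) = (-6 - 1/2*(-37)*(-24 - 14))*(-28) = (-6 - 1/2*(-37)*(-38))*(-28) = (-6 - 703)*(-28) = -709*(-28) = 19852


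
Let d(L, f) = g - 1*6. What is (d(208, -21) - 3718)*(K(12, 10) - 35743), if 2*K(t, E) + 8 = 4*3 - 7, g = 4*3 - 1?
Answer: 265438657/2 ≈ 1.3272e+8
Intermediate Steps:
g = 11 (g = 12 - 1 = 11)
K(t, E) = -3/2 (K(t, E) = -4 + (4*3 - 7)/2 = -4 + (12 - 7)/2 = -4 + (½)*5 = -4 + 5/2 = -3/2)
d(L, f) = 5 (d(L, f) = 11 - 1*6 = 11 - 6 = 5)
(d(208, -21) - 3718)*(K(12, 10) - 35743) = (5 - 3718)*(-3/2 - 35743) = -3713*(-71489/2) = 265438657/2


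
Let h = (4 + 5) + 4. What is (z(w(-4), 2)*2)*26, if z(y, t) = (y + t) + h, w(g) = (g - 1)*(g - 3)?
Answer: 2600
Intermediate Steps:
h = 13 (h = 9 + 4 = 13)
w(g) = (-1 + g)*(-3 + g)
z(y, t) = 13 + t + y (z(y, t) = (y + t) + 13 = (t + y) + 13 = 13 + t + y)
(z(w(-4), 2)*2)*26 = ((13 + 2 + (3 + (-4)**2 - 4*(-4)))*2)*26 = ((13 + 2 + (3 + 16 + 16))*2)*26 = ((13 + 2 + 35)*2)*26 = (50*2)*26 = 100*26 = 2600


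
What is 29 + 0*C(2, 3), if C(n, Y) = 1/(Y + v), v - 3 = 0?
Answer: 29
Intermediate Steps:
v = 3 (v = 3 + 0 = 3)
C(n, Y) = 1/(3 + Y) (C(n, Y) = 1/(Y + 3) = 1/(3 + Y))
29 + 0*C(2, 3) = 29 + 0/(3 + 3) = 29 + 0/6 = 29 + 0*(1/6) = 29 + 0 = 29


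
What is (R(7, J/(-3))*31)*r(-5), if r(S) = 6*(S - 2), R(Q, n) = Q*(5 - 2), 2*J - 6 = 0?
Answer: -27342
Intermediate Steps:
J = 3 (J = 3 + (1/2)*0 = 3 + 0 = 3)
R(Q, n) = 3*Q (R(Q, n) = Q*3 = 3*Q)
r(S) = -12 + 6*S (r(S) = 6*(-2 + S) = -12 + 6*S)
(R(7, J/(-3))*31)*r(-5) = ((3*7)*31)*(-12 + 6*(-5)) = (21*31)*(-12 - 30) = 651*(-42) = -27342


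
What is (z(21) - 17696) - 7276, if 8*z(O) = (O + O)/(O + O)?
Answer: -199775/8 ≈ -24972.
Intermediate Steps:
z(O) = ⅛ (z(O) = ((O + O)/(O + O))/8 = ((2*O)/((2*O)))/8 = ((2*O)*(1/(2*O)))/8 = (⅛)*1 = ⅛)
(z(21) - 17696) - 7276 = (⅛ - 17696) - 7276 = -141567/8 - 7276 = -199775/8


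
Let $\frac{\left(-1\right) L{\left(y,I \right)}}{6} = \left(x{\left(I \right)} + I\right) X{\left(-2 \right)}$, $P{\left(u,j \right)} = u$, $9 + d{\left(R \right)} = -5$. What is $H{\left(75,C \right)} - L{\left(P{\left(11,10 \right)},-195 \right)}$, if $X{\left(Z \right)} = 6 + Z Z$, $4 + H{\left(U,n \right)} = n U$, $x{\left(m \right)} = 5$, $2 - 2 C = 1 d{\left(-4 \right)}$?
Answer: $-10804$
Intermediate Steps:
$d{\left(R \right)} = -14$ ($d{\left(R \right)} = -9 - 5 = -14$)
$C = 8$ ($C = 1 - \frac{1 \left(-14\right)}{2} = 1 - -7 = 1 + 7 = 8$)
$H{\left(U,n \right)} = -4 + U n$ ($H{\left(U,n \right)} = -4 + n U = -4 + U n$)
$X{\left(Z \right)} = 6 + Z^{2}$
$L{\left(y,I \right)} = -300 - 60 I$ ($L{\left(y,I \right)} = - 6 \left(5 + I\right) \left(6 + \left(-2\right)^{2}\right) = - 6 \left(5 + I\right) \left(6 + 4\right) = - 6 \left(5 + I\right) 10 = - 6 \left(50 + 10 I\right) = -300 - 60 I$)
$H{\left(75,C \right)} - L{\left(P{\left(11,10 \right)},-195 \right)} = \left(-4 + 75 \cdot 8\right) - \left(-300 - -11700\right) = \left(-4 + 600\right) - \left(-300 + 11700\right) = 596 - 11400 = -10804$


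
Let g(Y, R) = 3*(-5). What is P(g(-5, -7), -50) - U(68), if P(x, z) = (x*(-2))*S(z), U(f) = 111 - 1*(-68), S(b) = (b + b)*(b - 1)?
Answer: 152821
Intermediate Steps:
S(b) = 2*b*(-1 + b) (S(b) = (2*b)*(-1 + b) = 2*b*(-1 + b))
U(f) = 179 (U(f) = 111 + 68 = 179)
g(Y, R) = -15
P(x, z) = -4*x*z*(-1 + z) (P(x, z) = (x*(-2))*(2*z*(-1 + z)) = (-2*x)*(2*z*(-1 + z)) = -4*x*z*(-1 + z))
P(g(-5, -7), -50) - U(68) = 4*(-15)*(-50)*(1 - 1*(-50)) - 1*179 = 4*(-15)*(-50)*(1 + 50) - 179 = 4*(-15)*(-50)*51 - 179 = 153000 - 179 = 152821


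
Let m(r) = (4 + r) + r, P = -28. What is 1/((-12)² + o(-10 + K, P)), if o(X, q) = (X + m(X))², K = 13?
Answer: 1/313 ≈ 0.0031949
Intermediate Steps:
m(r) = 4 + 2*r
o(X, q) = (4 + 3*X)² (o(X, q) = (X + (4 + 2*X))² = (4 + 3*X)²)
1/((-12)² + o(-10 + K, P)) = 1/((-12)² + (4 + 3*(-10 + 13))²) = 1/(144 + (4 + 3*3)²) = 1/(144 + (4 + 9)²) = 1/(144 + 13²) = 1/(144 + 169) = 1/313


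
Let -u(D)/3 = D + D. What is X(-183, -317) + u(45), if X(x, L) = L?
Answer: -587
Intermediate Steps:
u(D) = -6*D (u(D) = -3*(D + D) = -6*D)
X(-183, -317) + u(45) = -317 - 6*45 = -317 - 270 = -587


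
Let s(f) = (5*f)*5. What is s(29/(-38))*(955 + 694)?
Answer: -1195525/38 ≈ -31461.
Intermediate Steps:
s(f) = 25*f
s(29/(-38))*(955 + 694) = (25*(29/(-38)))*(955 + 694) = (25*(29*(-1/38)))*1649 = (25*(-29/38))*1649 = -725/38*1649 = -1195525/38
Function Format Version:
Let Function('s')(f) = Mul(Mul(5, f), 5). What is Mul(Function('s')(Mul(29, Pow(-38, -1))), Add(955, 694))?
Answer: Rational(-1195525, 38) ≈ -31461.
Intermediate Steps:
Function('s')(f) = Mul(25, f)
Mul(Function('s')(Mul(29, Pow(-38, -1))), Add(955, 694)) = Mul(Mul(25, Mul(29, Pow(-38, -1))), Add(955, 694)) = Mul(Mul(25, Mul(29, Rational(-1, 38))), 1649) = Mul(Mul(25, Rational(-29, 38)), 1649) = Mul(Rational(-725, 38), 1649) = Rational(-1195525, 38)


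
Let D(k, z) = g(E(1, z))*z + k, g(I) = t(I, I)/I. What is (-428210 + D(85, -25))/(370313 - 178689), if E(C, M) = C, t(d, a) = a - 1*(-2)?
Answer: -53525/23953 ≈ -2.2346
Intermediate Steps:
t(d, a) = 2 + a (t(d, a) = a + 2 = 2 + a)
g(I) = (2 + I)/I
D(k, z) = k + 3*z (D(k, z) = ((2 + 1)/1)*z + k = (1*3)*z + k = 3*z + k = k + 3*z)
(-428210 + D(85, -25))/(370313 - 178689) = (-428210 + (85 + 3*(-25)))/(370313 - 178689) = (-428210 + (85 - 75))/191624 = (-428210 + 10)*(1/191624) = -428200*1/191624 = -53525/23953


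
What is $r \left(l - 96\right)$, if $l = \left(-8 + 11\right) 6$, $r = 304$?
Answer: $-23712$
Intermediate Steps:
$l = 18$ ($l = 3 \cdot 6 = 18$)
$r \left(l - 96\right) = 304 \left(18 - 96\right) = 304 \left(-78\right) = -23712$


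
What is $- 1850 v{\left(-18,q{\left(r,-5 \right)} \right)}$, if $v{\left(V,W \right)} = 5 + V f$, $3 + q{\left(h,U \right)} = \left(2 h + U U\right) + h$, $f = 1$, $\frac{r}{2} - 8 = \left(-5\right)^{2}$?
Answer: $24050$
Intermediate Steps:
$r = 66$ ($r = 16 + 2 \left(-5\right)^{2} = 16 + 2 \cdot 25 = 16 + 50 = 66$)
$q{\left(h,U \right)} = -3 + U^{2} + 3 h$ ($q{\left(h,U \right)} = -3 + \left(\left(2 h + U U\right) + h\right) = -3 + \left(\left(2 h + U^{2}\right) + h\right) = -3 + \left(\left(U^{2} + 2 h\right) + h\right) = -3 + \left(U^{2} + 3 h\right) = -3 + U^{2} + 3 h$)
$v{\left(V,W \right)} = 5 + V$ ($v{\left(V,W \right)} = 5 + V 1 = 5 + V$)
$- 1850 v{\left(-18,q{\left(r,-5 \right)} \right)} = - 1850 \left(5 - 18\right) = \left(-1850\right) \left(-13\right) = 24050$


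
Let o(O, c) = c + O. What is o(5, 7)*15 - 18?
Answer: 162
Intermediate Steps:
o(O, c) = O + c
o(5, 7)*15 - 18 = (5 + 7)*15 - 18 = 12*15 - 18 = 180 - 18 = 162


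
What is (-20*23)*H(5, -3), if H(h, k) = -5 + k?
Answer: 3680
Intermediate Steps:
(-20*23)*H(5, -3) = (-20*23)*(-5 - 3) = -460*(-8) = 3680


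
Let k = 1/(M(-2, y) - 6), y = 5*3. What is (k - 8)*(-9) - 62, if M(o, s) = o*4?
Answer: 149/14 ≈ 10.643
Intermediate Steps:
y = 15
M(o, s) = 4*o
k = -1/14 (k = 1/(4*(-2) - 6) = 1/(-8 - 6) = 1/(-14) = -1/14 ≈ -0.071429)
(k - 8)*(-9) - 62 = (-1/14 - 8)*(-9) - 62 = -113/14*(-9) - 62 = 1017/14 - 62 = 149/14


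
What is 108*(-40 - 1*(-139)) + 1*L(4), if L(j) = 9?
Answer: 10701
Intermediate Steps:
108*(-40 - 1*(-139)) + 1*L(4) = 108*(-40 - 1*(-139)) + 1*9 = 108*(-40 + 139) + 9 = 108*99 + 9 = 10692 + 9 = 10701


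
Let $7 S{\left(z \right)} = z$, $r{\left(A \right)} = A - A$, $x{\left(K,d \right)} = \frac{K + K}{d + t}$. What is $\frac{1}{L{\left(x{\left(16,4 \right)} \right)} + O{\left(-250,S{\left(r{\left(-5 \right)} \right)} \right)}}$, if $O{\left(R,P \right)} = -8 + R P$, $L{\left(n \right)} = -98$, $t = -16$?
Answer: $- \frac{1}{106} \approx -0.009434$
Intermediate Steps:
$x{\left(K,d \right)} = \frac{2 K}{-16 + d}$ ($x{\left(K,d \right)} = \frac{K + K}{d - 16} = \frac{2 K}{-16 + d}$)
$r{\left(A \right)} = 0$
$S{\left(z \right)} = \frac{z}{7}$
$O{\left(R,P \right)} = -8 + P R$
$\frac{1}{L{\left(x{\left(16,4 \right)} \right)} + O{\left(-250,S{\left(r{\left(-5 \right)} \right)} \right)}} = \frac{1}{-98 - \left(8 - \frac{1}{7} \cdot 0 \left(-250\right)\right)} = \frac{1}{-98 + \left(-8 + 0 \left(-250\right)\right)} = \frac{1}{-98 + \left(-8 + 0\right)} = \frac{1}{-98 - 8} = \frac{1}{-106} = - \frac{1}{106}$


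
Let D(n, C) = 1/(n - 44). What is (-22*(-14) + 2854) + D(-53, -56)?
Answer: 306713/97 ≈ 3162.0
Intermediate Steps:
D(n, C) = 1/(-44 + n)
(-22*(-14) + 2854) + D(-53, -56) = (-22*(-14) + 2854) + 1/(-44 - 53) = (308 + 2854) + 1/(-97) = 3162 - 1/97 = 306713/97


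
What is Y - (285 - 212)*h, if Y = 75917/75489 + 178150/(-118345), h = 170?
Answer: -22174449633407/1786749141 ≈ -12411.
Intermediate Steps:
Y = -892793597/1786749141 (Y = 75917*(1/75489) + 178150*(-1/118345) = 75917/75489 - 35630/23669 = -892793597/1786749141 ≈ -0.49967)
Y - (285 - 212)*h = -892793597/1786749141 - (285 - 212)*170 = -892793597/1786749141 - 73*170 = -892793597/1786749141 - 1*12410 = -892793597/1786749141 - 12410 = -22174449633407/1786749141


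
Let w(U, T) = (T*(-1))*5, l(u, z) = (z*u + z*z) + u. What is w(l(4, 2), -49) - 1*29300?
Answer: -29055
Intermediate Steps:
l(u, z) = u + z**2 + u*z (l(u, z) = (u*z + z**2) + u = (z**2 + u*z) + u = u + z**2 + u*z)
w(U, T) = -5*T (w(U, T) = -T*5 = -5*T)
w(l(4, 2), -49) - 1*29300 = -5*(-49) - 1*29300 = 245 - 29300 = -29055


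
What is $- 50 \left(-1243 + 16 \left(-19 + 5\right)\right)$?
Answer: $73350$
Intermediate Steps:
$- 50 \left(-1243 + 16 \left(-19 + 5\right)\right) = - 50 \left(-1243 + 16 \left(-14\right)\right) = - 50 \left(-1243 - 224\right) = \left(-50\right) \left(-1467\right) = 73350$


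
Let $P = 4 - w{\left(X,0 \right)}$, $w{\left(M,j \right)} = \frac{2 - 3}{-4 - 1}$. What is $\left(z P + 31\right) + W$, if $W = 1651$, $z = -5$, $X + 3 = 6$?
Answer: $1663$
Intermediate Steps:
$X = 3$ ($X = -3 + 6 = 3$)
$w{\left(M,j \right)} = \frac{1}{5}$ ($w{\left(M,j \right)} = - \frac{1}{-5} = \left(-1\right) \left(- \frac{1}{5}\right) = \frac{1}{5}$)
$P = \frac{19}{5}$ ($P = 4 - \frac{1}{5} = \frac{19}{5} \approx 3.8$)
$\left(z P + 31\right) + W = \left(\left(-5\right) \frac{19}{5} + 31\right) + 1651 = \left(-19 + 31\right) + 1651 = 12 + 1651 = 1663$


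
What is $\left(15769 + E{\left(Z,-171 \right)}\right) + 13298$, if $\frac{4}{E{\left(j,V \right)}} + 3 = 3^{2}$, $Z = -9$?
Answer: $\frac{87203}{3} \approx 29068.0$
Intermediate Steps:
$E{\left(j,V \right)} = \frac{2}{3}$ ($E{\left(j,V \right)} = \frac{4}{-3 + 3^{2}} = \frac{4}{-3 + 9} = \frac{4}{6} = 4 \cdot \frac{1}{6} = \frac{2}{3}$)
$\left(15769 + E{\left(Z,-171 \right)}\right) + 13298 = \left(15769 + \frac{2}{3}\right) + 13298 = \frac{47309}{3} + 13298 = \frac{87203}{3}$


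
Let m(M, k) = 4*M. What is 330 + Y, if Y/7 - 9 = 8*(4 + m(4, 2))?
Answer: 1513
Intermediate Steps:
Y = 1183 (Y = 63 + 7*(8*(4 + 4*4)) = 63 + 7*(8*(4 + 16)) = 63 + 7*(8*20) = 63 + 7*160 = 63 + 1120 = 1183)
330 + Y = 330 + 1183 = 1513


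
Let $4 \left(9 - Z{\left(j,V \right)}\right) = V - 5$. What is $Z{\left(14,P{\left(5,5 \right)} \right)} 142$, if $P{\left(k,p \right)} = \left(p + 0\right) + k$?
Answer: $\frac{2201}{2} \approx 1100.5$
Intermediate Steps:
$P{\left(k,p \right)} = k + p$ ($P{\left(k,p \right)} = p + k = k + p$)
$Z{\left(j,V \right)} = \frac{41}{4} - \frac{V}{4}$ ($Z{\left(j,V \right)} = 9 - \frac{V - 5}{4} = 9 - \frac{-5 + V}{4} = 9 - \left(- \frac{5}{4} + \frac{V}{4}\right) = \frac{41}{4} - \frac{V}{4}$)
$Z{\left(14,P{\left(5,5 \right)} \right)} 142 = \left(\frac{41}{4} - \frac{5 + 5}{4}\right) 142 = \left(\frac{41}{4} - \frac{5}{2}\right) 142 = \frac{31}{4} \cdot 142 = \frac{2201}{2}$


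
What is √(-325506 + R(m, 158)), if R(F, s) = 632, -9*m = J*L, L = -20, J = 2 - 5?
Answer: I*√324874 ≈ 569.98*I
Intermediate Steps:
J = -3
m = -20/3 (m = -(-1)*(-20)/3 = -⅑*60 = -20/3 ≈ -6.6667)
√(-325506 + R(m, 158)) = √(-325506 + 632) = √(-324874) = I*√324874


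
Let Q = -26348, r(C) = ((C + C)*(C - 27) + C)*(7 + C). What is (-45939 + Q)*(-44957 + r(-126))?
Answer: 333830546449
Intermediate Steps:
r(C) = (7 + C)*(C + 2*C*(-27 + C)) (r(C) = ((2*C)*(-27 + C) + C)*(7 + C) = (2*C*(-27 + C) + C)*(7 + C) = (C + 2*C*(-27 + C))*(7 + C) = (7 + C)*(C + 2*C*(-27 + C)))
(-45939 + Q)*(-44957 + r(-126)) = (-45939 - 26348)*(-44957 - 126*(-371 - 39*(-126) + 2*(-126)**2)) = -72287*(-44957 - 126*(-371 + 4914 + 2*15876)) = -72287*(-44957 - 126*(-371 + 4914 + 31752)) = -72287*(-44957 - 126*36295) = -72287*(-44957 - 4573170) = -72287*(-4618127) = 333830546449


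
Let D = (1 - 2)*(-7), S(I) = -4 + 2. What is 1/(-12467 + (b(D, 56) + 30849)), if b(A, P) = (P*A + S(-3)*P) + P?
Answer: 1/18718 ≈ 5.3425e-5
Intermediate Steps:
S(I) = -2
D = 7 (D = -1*(-7) = 7)
b(A, P) = -P + A*P (b(A, P) = (P*A - 2*P) + P = (A*P - 2*P) + P = (-2*P + A*P) + P = -P + A*P)
1/(-12467 + (b(D, 56) + 30849)) = 1/(-12467 + (56*(-1 + 7) + 30849)) = 1/(-12467 + (56*6 + 30849)) = 1/(-12467 + (336 + 30849)) = 1/(-12467 + 31185) = 1/18718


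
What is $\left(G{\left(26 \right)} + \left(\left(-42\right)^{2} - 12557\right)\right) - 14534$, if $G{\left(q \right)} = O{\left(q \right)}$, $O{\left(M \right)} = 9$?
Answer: $-25318$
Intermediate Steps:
$G{\left(q \right)} = 9$
$\left(G{\left(26 \right)} + \left(\left(-42\right)^{2} - 12557\right)\right) - 14534 = \left(9 + \left(\left(-42\right)^{2} - 12557\right)\right) - 14534 = \left(9 + \left(1764 - 12557\right)\right) - 14534 = \left(9 - 10793\right) - 14534 = -10784 - 14534 = -25318$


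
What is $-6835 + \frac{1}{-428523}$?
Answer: $- \frac{2928954706}{428523} \approx -6835.0$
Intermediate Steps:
$-6835 + \frac{1}{-428523} = -6835 - \frac{1}{428523} = - \frac{2928954706}{428523}$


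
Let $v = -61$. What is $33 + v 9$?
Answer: $-516$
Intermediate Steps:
$33 + v 9 = 33 - 549 = -516$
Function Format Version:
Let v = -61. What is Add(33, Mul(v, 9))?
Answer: -516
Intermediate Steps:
Add(33, Mul(v, 9)) = Add(33, Mul(-61, 9)) = Add(33, -549) = -516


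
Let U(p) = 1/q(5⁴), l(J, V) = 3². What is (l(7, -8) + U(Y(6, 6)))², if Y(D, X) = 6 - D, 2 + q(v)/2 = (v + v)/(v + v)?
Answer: 289/4 ≈ 72.250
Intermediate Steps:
l(J, V) = 9
q(v) = -2 (q(v) = -4 + 2*((v + v)/(v + v)) = -4 + 2*((2*v)/((2*v))) = -4 + 2*((2*v)*(1/(2*v))) = -4 + 2*1 = -4 + 2 = -2)
U(p) = -½ (U(p) = 1/(-2) = -½)
(l(7, -8) + U(Y(6, 6)))² = (9 - ½)² = (17/2)² = 289/4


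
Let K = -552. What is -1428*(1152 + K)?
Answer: -856800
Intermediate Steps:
-1428*(1152 + K) = -1428*(1152 - 552) = -1428*600 = -856800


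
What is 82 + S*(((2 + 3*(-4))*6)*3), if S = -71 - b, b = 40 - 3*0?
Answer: 20062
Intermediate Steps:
b = 40 (b = 40 - 1*0 = 40 + 0 = 40)
S = -111 (S = -71 - 1*40 = -71 - 40 = -111)
82 + S*(((2 + 3*(-4))*6)*3) = 82 - 111*(2 + 3*(-4))*6*3 = 82 - 111*(2 - 12)*6*3 = 82 - 111*(-10*6)*3 = 82 - (-6660)*3 = 82 - 111*(-180) = 82 + 19980 = 20062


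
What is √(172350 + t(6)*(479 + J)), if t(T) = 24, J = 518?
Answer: √196278 ≈ 443.03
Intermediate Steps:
√(172350 + t(6)*(479 + J)) = √(172350 + 24*(479 + 518)) = √(172350 + 24*997) = √(172350 + 23928) = √196278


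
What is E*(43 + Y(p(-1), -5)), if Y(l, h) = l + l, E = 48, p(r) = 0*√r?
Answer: 2064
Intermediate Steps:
p(r) = 0
Y(l, h) = 2*l
E*(43 + Y(p(-1), -5)) = 48*(43 + 2*0) = 48*(43 + 0) = 48*43 = 2064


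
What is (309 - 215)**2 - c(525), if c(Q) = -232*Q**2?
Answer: 63953836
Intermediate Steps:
(309 - 215)**2 - c(525) = (309 - 215)**2 - (-232)*525**2 = 94**2 - (-232)*275625 = 8836 - 1*(-63945000) = 8836 + 63945000 = 63953836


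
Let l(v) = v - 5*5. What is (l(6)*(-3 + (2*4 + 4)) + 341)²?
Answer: 28900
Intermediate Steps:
l(v) = -25 + v (l(v) = v - 25 = -25 + v)
(l(6)*(-3 + (2*4 + 4)) + 341)² = ((-25 + 6)*(-3 + (2*4 + 4)) + 341)² = (-19*(-3 + (8 + 4)) + 341)² = (-19*(-3 + 12) + 341)² = (-19*9 + 341)² = (-171 + 341)² = 170² = 28900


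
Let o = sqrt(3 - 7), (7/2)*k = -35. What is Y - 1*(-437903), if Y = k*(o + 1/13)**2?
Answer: 74012357/169 - 40*I/13 ≈ 4.3794e+5 - 3.0769*I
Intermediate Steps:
k = -10 (k = (2/7)*(-35) = -10)
o = 2*I (o = sqrt(-4) = 2*I ≈ 2.0*I)
Y = -10*(1/13 + 2*I)**2 (Y = -10*(2*I + 1/13)**2 = -10*(1/13 + 2*I)**2 ≈ 39.941 - 3.0769*I)
Y - 1*(-437903) = (6750/169 - 40*I/13) - 1*(-437903) = (6750/169 - 40*I/13) + 437903 = 74012357/169 - 40*I/13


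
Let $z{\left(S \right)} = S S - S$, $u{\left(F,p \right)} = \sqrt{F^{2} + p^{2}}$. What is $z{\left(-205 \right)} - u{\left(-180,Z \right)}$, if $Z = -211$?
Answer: $42230 - \sqrt{76921} \approx 41953.0$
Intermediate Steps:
$z{\left(S \right)} = S^{2} - S$
$z{\left(-205 \right)} - u{\left(-180,Z \right)} = - 205 \left(-1 - 205\right) - \sqrt{\left(-180\right)^{2} + \left(-211\right)^{2}} = \left(-205\right) \left(-206\right) - \sqrt{32400 + 44521} = 42230 - \sqrt{76921}$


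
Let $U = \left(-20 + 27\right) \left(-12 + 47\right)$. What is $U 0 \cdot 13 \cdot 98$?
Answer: $0$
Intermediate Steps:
$U = 245$ ($U = 7 \cdot 35 = 245$)
$U 0 \cdot 13 \cdot 98 = 245 \cdot 0 \cdot 13 \cdot 98 = 245 \cdot 0 \cdot 98 = 0 \cdot 98 = 0$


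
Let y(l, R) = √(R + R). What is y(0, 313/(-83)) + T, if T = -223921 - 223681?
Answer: -447602 + I*√51958/83 ≈ -4.476e+5 + 2.7463*I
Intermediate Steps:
y(l, R) = √2*√R (y(l, R) = √(2*R) = √2*√R)
T = -447602
y(0, 313/(-83)) + T = √2*√(313/(-83)) - 447602 = √2*√(313*(-1/83)) - 447602 = √2*√(-313/83) - 447602 = √2*(I*√25979/83) - 447602 = I*√51958/83 - 447602 = -447602 + I*√51958/83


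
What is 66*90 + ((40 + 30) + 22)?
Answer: 6032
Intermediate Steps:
66*90 + ((40 + 30) + 22) = 5940 + (70 + 22) = 5940 + 92 = 6032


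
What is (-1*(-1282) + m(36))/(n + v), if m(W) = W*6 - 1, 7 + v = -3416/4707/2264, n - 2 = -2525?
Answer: -1994125257/3370165357 ≈ -0.59170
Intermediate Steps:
n = -2523 (n = 2 - 2525 = -2523)
v = -9324994/1332081 (v = -7 - 3416/4707/2264 = -7 - 3416*1/4707*(1/2264) = -7 - 3416/4707*1/2264 = -7 - 427/1332081 = -9324994/1332081 ≈ -7.0003)
m(W) = -1 + 6*W (m(W) = 6*W - 1 = -1 + 6*W)
(-1*(-1282) + m(36))/(n + v) = (-1*(-1282) + (-1 + 6*36))/(-2523 - 9324994/1332081) = (1282 + (-1 + 216))/(-3370165357/1332081) = (1282 + 215)*(-1332081/3370165357) = 1497*(-1332081/3370165357) = -1994125257/3370165357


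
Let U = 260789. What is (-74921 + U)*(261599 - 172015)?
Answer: 16650798912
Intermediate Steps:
(-74921 + U)*(261599 - 172015) = (-74921 + 260789)*(261599 - 172015) = 185868*89584 = 16650798912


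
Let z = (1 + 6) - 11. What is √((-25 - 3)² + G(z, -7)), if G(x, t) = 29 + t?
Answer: √806 ≈ 28.390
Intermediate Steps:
z = -4 (z = 7 - 11 = -4)
√((-25 - 3)² + G(z, -7)) = √((-25 - 3)² + (29 - 7)) = √((-28)² + 22) = √(784 + 22) = √806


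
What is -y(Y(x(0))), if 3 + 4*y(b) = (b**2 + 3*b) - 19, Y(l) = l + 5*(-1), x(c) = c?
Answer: 3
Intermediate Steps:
Y(l) = -5 + l (Y(l) = l - 5 = -5 + l)
y(b) = -11/2 + b**2/4 + 3*b/4 (y(b) = -3/4 + ((b**2 + 3*b) - 19)/4 = -3/4 + (-19 + b**2 + 3*b)/4 = -3/4 + (-19/4 + b**2/4 + 3*b/4) = -11/2 + b**2/4 + 3*b/4)
-y(Y(x(0))) = -(-11/2 + (-5 + 0)**2/4 + 3*(-5 + 0)/4) = -(-11/2 + (1/4)*(-5)**2 + (3/4)*(-5)) = -(-11/2 + (1/4)*25 - 15/4) = -(-11/2 + 25/4 - 15/4) = -1*(-3) = 3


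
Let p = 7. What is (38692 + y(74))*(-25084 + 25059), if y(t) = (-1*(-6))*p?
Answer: -968350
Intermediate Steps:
y(t) = 42 (y(t) = -1*(-6)*7 = 6*7 = 42)
(38692 + y(74))*(-25084 + 25059) = (38692 + 42)*(-25084 + 25059) = 38734*(-25) = -968350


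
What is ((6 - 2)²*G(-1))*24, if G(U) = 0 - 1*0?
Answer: 0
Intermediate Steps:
G(U) = 0 (G(U) = 0 + 0 = 0)
((6 - 2)²*G(-1))*24 = ((6 - 2)²*0)*24 = (4²*0)*24 = (16*0)*24 = 0*24 = 0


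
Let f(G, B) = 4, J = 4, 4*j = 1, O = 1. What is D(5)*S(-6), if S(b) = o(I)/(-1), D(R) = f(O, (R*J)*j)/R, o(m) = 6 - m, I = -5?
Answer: -44/5 ≈ -8.8000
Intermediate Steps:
j = 1/4 (j = (1/4)*1 = 1/4 ≈ 0.25000)
D(R) = 4/R
S(b) = -11 (S(b) = (6 - 1*(-5))/(-1) = (6 + 5)*(-1) = 11*(-1) = -11)
D(5)*S(-6) = (4/5)*(-11) = -44/5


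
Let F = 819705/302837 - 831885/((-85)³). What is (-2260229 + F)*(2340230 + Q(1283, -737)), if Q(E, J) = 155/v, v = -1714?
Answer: -67444526407268979971375463/12750773211170 ≈ -5.2894e+12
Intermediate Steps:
Q(E, J) = -155/1714 (Q(E, J) = 155/(-1714) = 155*(-1/1714) = -155/1714)
F = 151065378174/37195954525 (F = 819705*(1/302837) - 831885/(-614125) = 819705/302837 - 831885*(-1/614125) = 819705/302837 + 166377/122825 = 151065378174/37195954525 ≈ 4.0613)
(-2260229 + F)*(2340230 + Q(1283, -737)) = (-2260229 + 151065378174/37195954525)*(2340230 - 155/1714) = -84071224034708051/37195954525*4011154065/1714 = -67444526407268979971375463/12750773211170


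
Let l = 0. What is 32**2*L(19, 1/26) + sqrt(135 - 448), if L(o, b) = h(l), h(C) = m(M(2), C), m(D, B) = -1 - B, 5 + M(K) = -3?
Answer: -1024 + I*sqrt(313) ≈ -1024.0 + 17.692*I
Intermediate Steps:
M(K) = -8 (M(K) = -5 - 3 = -8)
h(C) = -1 - C
L(o, b) = -1 (L(o, b) = -1 - 1*0 = -1 + 0 = -1)
32**2*L(19, 1/26) + sqrt(135 - 448) = 32**2*(-1) + sqrt(135 - 448) = 1024*(-1) + sqrt(-313) = -1024 + I*sqrt(313)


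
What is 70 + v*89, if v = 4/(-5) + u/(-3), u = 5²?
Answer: -11143/15 ≈ -742.87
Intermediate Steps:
u = 25
v = -137/15 (v = 4/(-5) + 25/(-3) = 4*(-⅕) + 25*(-⅓) = -⅘ - 25/3 = -137/15 ≈ -9.1333)
70 + v*89 = 70 - 137/15*89 = 70 - 12193/15 = -11143/15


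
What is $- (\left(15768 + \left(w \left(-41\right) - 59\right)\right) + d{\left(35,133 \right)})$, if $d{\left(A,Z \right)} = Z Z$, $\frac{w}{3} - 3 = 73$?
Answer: $-24050$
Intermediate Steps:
$w = 228$ ($w = 9 + 3 \cdot 73 = 9 + 219 = 228$)
$d{\left(A,Z \right)} = Z^{2}$
$- (\left(15768 + \left(w \left(-41\right) - 59\right)\right) + d{\left(35,133 \right)}) = - (\left(15768 + \left(228 \left(-41\right) - 59\right)\right) + 133^{2}) = - (\left(15768 - 9407\right) + 17689) = - (6361 + 17689) = \left(-1\right) 24050 = -24050$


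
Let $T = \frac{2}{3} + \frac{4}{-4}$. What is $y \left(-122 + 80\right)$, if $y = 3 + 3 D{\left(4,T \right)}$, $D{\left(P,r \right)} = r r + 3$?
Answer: $-518$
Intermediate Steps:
$T = - \frac{1}{3}$ ($T = 2 \cdot \frac{1}{3} + 4 \left(- \frac{1}{4}\right) = \frac{2}{3} - 1 = - \frac{1}{3} \approx -0.33333$)
$D{\left(P,r \right)} = 3 + r^{2}$ ($D{\left(P,r \right)} = r^{2} + 3 = 3 + r^{2}$)
$y = \frac{37}{3}$ ($y = 3 + 3 \left(3 + \left(- \frac{1}{3}\right)^{2}\right) = 3 + 3 \left(3 + \frac{1}{9}\right) = 3 + 3 \cdot \frac{28}{9} = 3 + \frac{28}{3} = \frac{37}{3} \approx 12.333$)
$y \left(-122 + 80\right) = \frac{37 \left(-122 + 80\right)}{3} = \frac{37}{3} \left(-42\right) = -518$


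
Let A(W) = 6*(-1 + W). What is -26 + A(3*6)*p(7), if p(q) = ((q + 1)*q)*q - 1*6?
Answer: 39346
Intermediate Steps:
A(W) = -6 + 6*W
p(q) = -6 + q²*(1 + q) (p(q) = ((1 + q)*q)*q - 6 = (q*(1 + q))*q - 6 = q²*(1 + q) - 6 = -6 + q²*(1 + q))
-26 + A(3*6)*p(7) = -26 + (-6 + 6*(3*6))*(-6 + 7² + 7³) = -26 + (-6 + 6*18)*(-6 + 49 + 343) = -26 + (-6 + 108)*386 = -26 + 102*386 = -26 + 39372 = 39346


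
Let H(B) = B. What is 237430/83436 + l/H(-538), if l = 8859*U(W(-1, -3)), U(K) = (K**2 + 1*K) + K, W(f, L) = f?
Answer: 108362108/5611071 ≈ 19.312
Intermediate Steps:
U(K) = K**2 + 2*K (U(K) = (K**2 + K) + K = (K + K**2) + K = K**2 + 2*K)
l = -8859 (l = 8859*(-(2 - 1)) = 8859*(-1*1) = 8859*(-1) = -8859)
237430/83436 + l/H(-538) = 237430/83436 - 8859/(-538) = 237430*(1/83436) - 8859*(-1/538) = 118715/41718 + 8859/538 = 108362108/5611071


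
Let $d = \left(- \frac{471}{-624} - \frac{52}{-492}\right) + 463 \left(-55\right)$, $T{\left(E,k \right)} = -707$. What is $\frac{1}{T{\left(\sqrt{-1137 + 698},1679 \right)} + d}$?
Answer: $- \frac{25584}{669562433} \approx -3.821 \cdot 10^{-5}$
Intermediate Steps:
$d = - \frac{651474545}{25584}$ ($d = \left(\left(-471\right) \left(- \frac{1}{624}\right) - - \frac{13}{123}\right) - 25465 = \left(\frac{157}{208} + \frac{13}{123}\right) - 25465 = \frac{22015}{25584} - 25465 = - \frac{651474545}{25584} \approx -25464.0$)
$\frac{1}{T{\left(\sqrt{-1137 + 698},1679 \right)} + d} = \frac{1}{-707 - \frac{651474545}{25584}} = \frac{1}{- \frac{669562433}{25584}} = - \frac{25584}{669562433}$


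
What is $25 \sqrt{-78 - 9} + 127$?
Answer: $127 + 25 i \sqrt{87} \approx 127.0 + 233.18 i$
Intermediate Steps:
$25 \sqrt{-78 - 9} + 127 = 25 \sqrt{-87} + 127 = 25 i \sqrt{87} + 127 = 127 + 25 i \sqrt{87}$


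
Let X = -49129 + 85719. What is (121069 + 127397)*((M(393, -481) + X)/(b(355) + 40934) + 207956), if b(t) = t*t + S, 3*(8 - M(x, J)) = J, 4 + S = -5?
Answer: 172526297625065/3339 ≈ 5.1670e+10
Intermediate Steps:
S = -9 (S = -4 - 5 = -9)
M(x, J) = 8 - J/3
b(t) = -9 + t² (b(t) = t*t - 9 = t² - 9 = -9 + t²)
X = 36590
(121069 + 127397)*((M(393, -481) + X)/(b(355) + 40934) + 207956) = (121069 + 127397)*(((8 - ⅓*(-481)) + 36590)/((-9 + 355²) + 40934) + 207956) = 248466*(((8 + 481/3) + 36590)/((-9 + 126025) + 40934) + 207956) = 248466*((505/3 + 36590)/(126016 + 40934) + 207956) = 248466*((110275/3)/166950 + 207956) = 248466*((110275/3)*(1/166950) + 207956) = 248466*(4411/20034 + 207956) = 248466*(4166194915/20034) = 172526297625065/3339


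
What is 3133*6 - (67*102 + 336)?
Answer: 11628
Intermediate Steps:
3133*6 - (67*102 + 336) = 18798 - (6834 + 336) = 18798 - 1*7170 = 18798 - 7170 = 11628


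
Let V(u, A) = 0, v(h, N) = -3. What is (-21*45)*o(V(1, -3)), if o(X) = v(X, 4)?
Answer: 2835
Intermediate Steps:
o(X) = -3
(-21*45)*o(V(1, -3)) = -21*45*(-3) = -945*(-3) = 2835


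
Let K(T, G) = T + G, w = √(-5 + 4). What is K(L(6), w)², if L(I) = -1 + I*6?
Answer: (35 + I)² ≈ 1224.0 + 70.0*I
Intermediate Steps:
L(I) = -1 + 6*I
w = I (w = √(-1) = I ≈ 1.0*I)
K(T, G) = G + T
K(L(6), w)² = (I + (-1 + 6*6))² = (I + (-1 + 36))² = (I + 35)² = (35 + I)²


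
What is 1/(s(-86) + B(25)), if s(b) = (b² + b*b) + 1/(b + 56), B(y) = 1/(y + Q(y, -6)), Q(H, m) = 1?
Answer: 195/2884441 ≈ 6.7604e-5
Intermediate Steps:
B(y) = 1/(1 + y) (B(y) = 1/(y + 1) = 1/(1 + y))
s(b) = 1/(56 + b) + 2*b² (s(b) = (b² + b²) + 1/(56 + b) = 2*b² + 1/(56 + b) = 1/(56 + b) + 2*b²)
1/(s(-86) + B(25)) = 1/((1 + 2*(-86)³ + 112*(-86)²)/(56 - 86) + 1/(1 + 25)) = 1/((1 + 2*(-636056) + 112*7396)/(-30) + 1/26) = 1/(-(1 - 1272112 + 828352)/30 + 1/26) = 1/(-1/30*(-443759) + 1/26) = 1/(443759/30 + 1/26) = 1/(2884441/195) = 195/2884441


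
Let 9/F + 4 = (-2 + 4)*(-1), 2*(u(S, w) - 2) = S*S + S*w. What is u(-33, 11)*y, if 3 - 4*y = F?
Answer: 3285/8 ≈ 410.63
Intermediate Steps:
u(S, w) = 2 + S²/2 + S*w/2 (u(S, w) = 2 + (S*S + S*w)/2 = 2 + (S² + S*w)/2 = 2 + (S²/2 + S*w/2) = 2 + S²/2 + S*w/2)
F = -3/2 (F = 9/(-4 + (-2 + 4)*(-1)) = 9/(-4 + 2*(-1)) = 9/(-4 - 2) = 9/(-6) = 9*(-⅙) = -3/2 ≈ -1.5000)
y = 9/8 (y = ¾ - ¼*(-3/2) = ¾ + 3/8 = 9/8 ≈ 1.1250)
u(-33, 11)*y = (2 + (½)*(-33)² + (½)*(-33)*11)*(9/8) = (2 + (½)*1089 - 363/2)*(9/8) = (2 + 1089/2 - 363/2)*(9/8) = 365*(9/8) = 3285/8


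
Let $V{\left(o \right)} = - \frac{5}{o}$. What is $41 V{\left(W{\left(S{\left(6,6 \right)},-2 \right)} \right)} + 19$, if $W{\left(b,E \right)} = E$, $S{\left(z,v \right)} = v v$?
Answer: $\frac{243}{2} \approx 121.5$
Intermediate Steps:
$S{\left(z,v \right)} = v^{2}$
$41 V{\left(W{\left(S{\left(6,6 \right)},-2 \right)} \right)} + 19 = 41 \left(- \frac{5}{-2}\right) + 19 = 41 \left(\left(-5\right) \left(- \frac{1}{2}\right)\right) + 19 = 41 \cdot \frac{5}{2} + 19 = \frac{205}{2} + 19 = \frac{243}{2}$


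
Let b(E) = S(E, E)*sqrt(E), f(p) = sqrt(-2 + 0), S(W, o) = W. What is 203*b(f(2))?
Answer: 203*I*2**(3/4)*sqrt(I) ≈ -241.41 + 241.41*I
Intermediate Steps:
f(p) = I*sqrt(2) (f(p) = sqrt(-2) = I*sqrt(2))
b(E) = E**(3/2) (b(E) = E*sqrt(E) = E**(3/2))
203*b(f(2)) = 203*(I*sqrt(2))**(3/2) = 203*(2**(3/4)*I**(3/2)) = 203*2**(3/4)*I**(3/2)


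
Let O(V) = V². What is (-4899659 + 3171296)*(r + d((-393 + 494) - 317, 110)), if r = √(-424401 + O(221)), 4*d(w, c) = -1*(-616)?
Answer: -266167902 - 3456726*I*√93890 ≈ -2.6617e+8 - 1.0592e+9*I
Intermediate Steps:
d(w, c) = 154 (d(w, c) = (-1*(-616))/4 = (¼)*616 = 154)
r = 2*I*√93890 (r = √(-424401 + 221²) = √(-424401 + 48841) = √(-375560) = 2*I*√93890 ≈ 612.83*I)
(-4899659 + 3171296)*(r + d((-393 + 494) - 317, 110)) = (-4899659 + 3171296)*(2*I*√93890 + 154) = -1728363*(154 + 2*I*√93890) = -266167902 - 3456726*I*√93890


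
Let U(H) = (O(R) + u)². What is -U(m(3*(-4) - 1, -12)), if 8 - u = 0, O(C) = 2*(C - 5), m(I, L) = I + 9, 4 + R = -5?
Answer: -400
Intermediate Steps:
R = -9 (R = -4 - 5 = -9)
m(I, L) = 9 + I
O(C) = -10 + 2*C (O(C) = 2*(-5 + C) = -10 + 2*C)
u = 8 (u = 8 - 1*0 = 8 + 0 = 8)
U(H) = 400 (U(H) = ((-10 + 2*(-9)) + 8)² = ((-10 - 18) + 8)² = (-28 + 8)² = (-20)² = 400)
-U(m(3*(-4) - 1, -12)) = -1*400 = -400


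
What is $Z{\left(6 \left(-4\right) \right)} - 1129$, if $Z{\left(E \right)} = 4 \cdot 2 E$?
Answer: $-1321$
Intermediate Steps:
$Z{\left(E \right)} = 8 E$
$Z{\left(6 \left(-4\right) \right)} - 1129 = 8 \cdot 6 \left(-4\right) - 1129 = 8 \left(-24\right) - 1129 = -192 - 1129 = -1321$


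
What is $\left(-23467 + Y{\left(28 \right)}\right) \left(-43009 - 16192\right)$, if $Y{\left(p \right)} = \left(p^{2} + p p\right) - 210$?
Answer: $1308874909$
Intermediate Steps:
$Y{\left(p \right)} = -210 + 2 p^{2}$ ($Y{\left(p \right)} = \left(p^{2} + p^{2}\right) - 210 = 2 p^{2} - 210 = -210 + 2 p^{2}$)
$\left(-23467 + Y{\left(28 \right)}\right) \left(-43009 - 16192\right) = \left(-23467 - \left(210 - 2 \cdot 28^{2}\right)\right) \left(-43009 - 16192\right) = \left(-23467 + \left(-210 + 2 \cdot 784\right)\right) \left(-59201\right) = \left(-23467 + \left(-210 + 1568\right)\right) \left(-59201\right) = \left(-23467 + 1358\right) \left(-59201\right) = \left(-22109\right) \left(-59201\right) = 1308874909$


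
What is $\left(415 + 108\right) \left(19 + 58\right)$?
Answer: $40271$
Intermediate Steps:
$\left(415 + 108\right) \left(19 + 58\right) = 523 \cdot 77 = 40271$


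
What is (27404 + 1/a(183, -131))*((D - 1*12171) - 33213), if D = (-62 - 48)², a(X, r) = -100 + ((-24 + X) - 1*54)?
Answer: -4560606964/5 ≈ -9.1212e+8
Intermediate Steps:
a(X, r) = -178 + X (a(X, r) = -100 + ((-24 + X) - 54) = -100 + (-78 + X) = -178 + X)
D = 12100 (D = (-110)² = 12100)
(27404 + 1/a(183, -131))*((D - 1*12171) - 33213) = (27404 + 1/(-178 + 183))*((12100 - 1*12171) - 33213) = (27404 + 1/5)*((12100 - 12171) - 33213) = (27404 + ⅕)*(-71 - 33213) = (137021/5)*(-33284) = -4560606964/5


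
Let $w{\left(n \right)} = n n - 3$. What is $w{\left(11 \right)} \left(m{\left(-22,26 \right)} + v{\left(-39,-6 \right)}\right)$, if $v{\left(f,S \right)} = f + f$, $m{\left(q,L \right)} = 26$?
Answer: $-6136$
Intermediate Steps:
$w{\left(n \right)} = -3 + n^{2}$ ($w{\left(n \right)} = n^{2} - 3 = -3 + n^{2}$)
$v{\left(f,S \right)} = 2 f$
$w{\left(11 \right)} \left(m{\left(-22,26 \right)} + v{\left(-39,-6 \right)}\right) = \left(-3 + 11^{2}\right) \left(26 + 2 \left(-39\right)\right) = \left(-3 + 121\right) \left(26 - 78\right) = 118 \left(-52\right) = -6136$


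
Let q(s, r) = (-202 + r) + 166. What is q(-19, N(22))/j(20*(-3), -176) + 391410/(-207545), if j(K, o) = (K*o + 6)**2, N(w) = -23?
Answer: -8739432797423/4634079537204 ≈ -1.8859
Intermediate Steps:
q(s, r) = -36 + r
j(K, o) = (6 + K*o)**2
q(-19, N(22))/j(20*(-3), -176) + 391410/(-207545) = (-36 - 23)/((6 + (20*(-3))*(-176))**2) + 391410/(-207545) = -59/(6 - 60*(-176))**2 + 391410*(-1/207545) = -59/(6 + 10560)**2 - 78282/41509 = -59/(10566**2) - 78282/41509 = -59/111640356 - 78282/41509 = -8739432797423/4634079537204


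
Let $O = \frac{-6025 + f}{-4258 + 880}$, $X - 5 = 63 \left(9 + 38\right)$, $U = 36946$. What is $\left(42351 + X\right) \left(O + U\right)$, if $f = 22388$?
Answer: $\frac{5654982675325}{3378} \approx 1.6741 \cdot 10^{9}$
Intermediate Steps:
$X = 2966$ ($X = 5 + 63 \left(9 + 38\right) = 5 + 63 \cdot 47 = 5 + 2961 = 2966$)
$O = - \frac{16363}{3378}$ ($O = \frac{-6025 + 22388}{-4258 + 880} = \frac{16363}{-3378} = 16363 \left(- \frac{1}{3378}\right) = - \frac{16363}{3378} \approx -4.844$)
$\left(42351 + X\right) \left(O + U\right) = \left(42351 + 2966\right) \left(- \frac{16363}{3378} + 36946\right) = 45317 \cdot \frac{124787225}{3378} = \frac{5654982675325}{3378}$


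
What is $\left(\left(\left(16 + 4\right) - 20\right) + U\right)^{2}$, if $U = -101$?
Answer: $10201$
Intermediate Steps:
$\left(\left(\left(16 + 4\right) - 20\right) + U\right)^{2} = \left(\left(\left(16 + 4\right) - 20\right) - 101\right)^{2} = \left(\left(20 - 20\right) - 101\right)^{2} = \left(0 - 101\right)^{2} = \left(-101\right)^{2} = 10201$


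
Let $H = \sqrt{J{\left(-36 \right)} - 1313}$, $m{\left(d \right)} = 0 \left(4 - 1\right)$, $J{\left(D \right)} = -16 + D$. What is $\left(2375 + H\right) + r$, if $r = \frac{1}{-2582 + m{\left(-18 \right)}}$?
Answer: $\frac{6132249}{2582} + i \sqrt{1365} \approx 2375.0 + 36.946 i$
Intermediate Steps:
$m{\left(d \right)} = 0$ ($m{\left(d \right)} = 0 \cdot 3 = 0$)
$H = i \sqrt{1365}$ ($H = \sqrt{\left(-16 - 36\right) - 1313} = \sqrt{-52 - 1313} = \sqrt{-1365} = i \sqrt{1365} \approx 36.946 i$)
$r = - \frac{1}{2582}$ ($r = \frac{1}{-2582 + 0} = \frac{1}{-2582} = - \frac{1}{2582} \approx -0.0003873$)
$\left(2375 + H\right) + r = \left(2375 + i \sqrt{1365}\right) - \frac{1}{2582} = \frac{6132249}{2582} + i \sqrt{1365}$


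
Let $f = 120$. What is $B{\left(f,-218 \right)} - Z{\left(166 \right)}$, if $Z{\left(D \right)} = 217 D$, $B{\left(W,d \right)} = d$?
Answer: $-36240$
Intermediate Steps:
$B{\left(f,-218 \right)} - Z{\left(166 \right)} = -218 - 217 \cdot 166 = -218 - 36022 = -36240$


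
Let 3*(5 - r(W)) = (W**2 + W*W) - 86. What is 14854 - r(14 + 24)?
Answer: 15783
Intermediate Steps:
r(W) = 101/3 - 2*W**2/3 (r(W) = 5 - ((W**2 + W*W) - 86)/3 = 5 - ((W**2 + W**2) - 86)/3 = 5 - (2*W**2 - 86)/3 = 5 - (-86 + 2*W**2)/3 = 5 + (86/3 - 2*W**2/3) = 101/3 - 2*W**2/3)
14854 - r(14 + 24) = 14854 - (101/3 - 2*(14 + 24)**2/3) = 14854 - (101/3 - 2/3*38**2) = 14854 - (101/3 - 2/3*1444) = 14854 - (101/3 - 2888/3) = 14854 - 1*(-929) = 14854 + 929 = 15783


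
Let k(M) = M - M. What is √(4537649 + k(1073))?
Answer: √4537649 ≈ 2130.2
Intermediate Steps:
k(M) = 0
√(4537649 + k(1073)) = √(4537649 + 0) = √4537649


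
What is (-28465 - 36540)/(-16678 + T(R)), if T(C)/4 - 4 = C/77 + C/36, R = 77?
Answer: 117009/29969 ≈ 3.9043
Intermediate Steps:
T(C) = 16 + 113*C/693 (T(C) = 16 + 4*(C/77 + C/36) = 16 + 4*(113*C/2772) = 16 + 113*C/693)
(-28465 - 36540)/(-16678 + T(R)) = (-28465 - 36540)/(-16678 + (16 + (113/693)*77)) = -65005/(-16678 + (16 + 113/9)) = -65005/(-16678 + 257/9) = -65005/(-149845/9) = -65005*(-9/149845) = 117009/29969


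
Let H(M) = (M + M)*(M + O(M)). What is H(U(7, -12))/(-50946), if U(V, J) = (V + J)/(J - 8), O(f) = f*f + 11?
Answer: -181/1630272 ≈ -0.00011102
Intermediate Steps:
O(f) = 11 + f² (O(f) = f² + 11 = 11 + f²)
U(V, J) = (J + V)/(-8 + J)
H(M) = 2*M*(11 + M + M²) (H(M) = (M + M)*(M + (11 + M²)) = (2*M)*(11 + M + M²) = 2*M*(11 + M + M²))
H(U(7, -12))/(-50946) = (2*((-12 + 7)/(-8 - 12))*(11 + (-12 + 7)/(-8 - 12) + ((-12 + 7)/(-8 - 12))²))/(-50946) = (2*(-5/(-20))*(11 - 5/(-20) + (-5/(-20))²))*(-1/50946) = (2*(-1/20*(-5))*(11 - 1/20*(-5) + (-1/20*(-5))²))*(-1/50946) = (2*(¼)*(11 + ¼ + (¼)²))*(-1/50946) = (2*(¼)*(11 + ¼ + 1/16))*(-1/50946) = (2*(¼)*(181/16))*(-1/50946) = (181/32)*(-1/50946) = -181/1630272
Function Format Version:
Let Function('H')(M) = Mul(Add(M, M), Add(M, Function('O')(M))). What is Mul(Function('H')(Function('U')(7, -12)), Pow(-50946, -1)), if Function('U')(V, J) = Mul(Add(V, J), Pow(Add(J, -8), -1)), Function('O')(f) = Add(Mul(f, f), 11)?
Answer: Rational(-181, 1630272) ≈ -0.00011102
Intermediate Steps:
Function('O')(f) = Add(11, Pow(f, 2)) (Function('O')(f) = Add(Pow(f, 2), 11) = Add(11, Pow(f, 2)))
Function('U')(V, J) = Mul(Pow(Add(-8, J), -1), Add(J, V)) (Function('U')(V, J) = Mul(Add(J, V), Pow(Add(-8, J), -1)) = Mul(Pow(Add(-8, J), -1), Add(J, V)))
Function('H')(M) = Mul(2, M, Add(11, M, Pow(M, 2))) (Function('H')(M) = Mul(Add(M, M), Add(M, Add(11, Pow(M, 2)))) = Mul(Mul(2, M), Add(11, M, Pow(M, 2))) = Mul(2, M, Add(11, M, Pow(M, 2))))
Mul(Function('H')(Function('U')(7, -12)), Pow(-50946, -1)) = Mul(Mul(2, Mul(Pow(Add(-8, -12), -1), Add(-12, 7)), Add(11, Mul(Pow(Add(-8, -12), -1), Add(-12, 7)), Pow(Mul(Pow(Add(-8, -12), -1), Add(-12, 7)), 2))), Pow(-50946, -1)) = Mul(Mul(2, Mul(Pow(-20, -1), -5), Add(11, Mul(Pow(-20, -1), -5), Pow(Mul(Pow(-20, -1), -5), 2))), Rational(-1, 50946)) = Mul(Mul(2, Mul(Rational(-1, 20), -5), Add(11, Mul(Rational(-1, 20), -5), Pow(Mul(Rational(-1, 20), -5), 2))), Rational(-1, 50946)) = Mul(Mul(2, Rational(1, 4), Add(11, Rational(1, 4), Pow(Rational(1, 4), 2))), Rational(-1, 50946)) = Mul(Mul(2, Rational(1, 4), Add(11, Rational(1, 4), Rational(1, 16))), Rational(-1, 50946)) = Mul(Mul(2, Rational(1, 4), Rational(181, 16)), Rational(-1, 50946)) = Mul(Rational(181, 32), Rational(-1, 50946)) = Rational(-181, 1630272)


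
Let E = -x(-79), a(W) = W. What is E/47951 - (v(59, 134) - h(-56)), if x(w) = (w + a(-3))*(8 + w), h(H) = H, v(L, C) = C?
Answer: -9116512/47951 ≈ -190.12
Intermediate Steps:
x(w) = (-3 + w)*(8 + w) (x(w) = (w - 3)*(8 + w) = (-3 + w)*(8 + w))
E = -5822 (E = -(-24 + (-79)² + 5*(-79)) = -(-24 + 6241 - 395) = -1*5822 = -5822)
E/47951 - (v(59, 134) - h(-56)) = -5822/47951 - (134 - 1*(-56)) = -5822*1/47951 - (134 + 56) = -5822/47951 - 1*190 = -5822/47951 - 190 = -9116512/47951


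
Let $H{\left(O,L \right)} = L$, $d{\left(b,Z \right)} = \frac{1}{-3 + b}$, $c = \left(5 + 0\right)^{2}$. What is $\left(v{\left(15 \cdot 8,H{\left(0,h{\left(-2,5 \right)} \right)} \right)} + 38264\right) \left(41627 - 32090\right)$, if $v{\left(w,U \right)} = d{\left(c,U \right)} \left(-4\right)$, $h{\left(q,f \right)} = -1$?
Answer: $364922034$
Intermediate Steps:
$c = 25$ ($c = 5^{2} = 25$)
$v{\left(w,U \right)} = - \frac{2}{11}$ ($v{\left(w,U \right)} = \frac{1}{-3 + 25} \left(-4\right) = \frac{1}{22} \left(-4\right) = - \frac{2}{11}$)
$\left(v{\left(15 \cdot 8,H{\left(0,h{\left(-2,5 \right)} \right)} \right)} + 38264\right) \left(41627 - 32090\right) = \left(- \frac{2}{11} + 38264\right) \left(41627 - 32090\right) = \frac{420902}{11} \cdot 9537 = 364922034$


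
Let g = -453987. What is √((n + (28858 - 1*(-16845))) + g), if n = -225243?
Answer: I*√633527 ≈ 795.94*I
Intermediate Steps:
√((n + (28858 - 1*(-16845))) + g) = √((-225243 + (28858 - 1*(-16845))) - 453987) = √((-225243 + (28858 + 16845)) - 453987) = √((-225243 + 45703) - 453987) = √(-179540 - 453987) = √(-633527) = I*√633527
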